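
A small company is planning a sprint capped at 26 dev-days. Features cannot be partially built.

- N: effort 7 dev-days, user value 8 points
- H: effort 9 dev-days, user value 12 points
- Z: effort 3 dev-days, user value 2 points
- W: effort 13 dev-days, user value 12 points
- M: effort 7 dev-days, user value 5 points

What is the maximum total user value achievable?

27

N + H + M: effort 7 + 9 + 7 = 23 ≤ 26, user value 8 + 12 + 5 = 25.
H + Z + W: effort 9 + 3 + 13 = 25 ≤ 26, user value 12 + 2 + 12 = 26.
N + H + Z + M: effort 7 + 9 + 3 + 7 = 26 ≤ 26, user value 8 + 12 + 2 + 5 = 27.
Best is N, H, Z, and M with total user value 27.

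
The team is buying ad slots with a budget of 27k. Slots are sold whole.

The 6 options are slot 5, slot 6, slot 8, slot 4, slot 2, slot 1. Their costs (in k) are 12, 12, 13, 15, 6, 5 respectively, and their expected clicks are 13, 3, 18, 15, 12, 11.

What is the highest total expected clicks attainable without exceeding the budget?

slot 8 + slot 2 + slot 1: cost 13 + 6 + 5 = 24 ≤ 27, expected clicks 18 + 12 + 11 = 41.
slot 5 + slot 2 + slot 1: cost 12 + 6 + 5 = 23 ≤ 27, expected clicks 13 + 12 + 11 = 36.
slot 4 + slot 2 + slot 1: cost 15 + 6 + 5 = 26 ≤ 27, expected clicks 15 + 12 + 11 = 38.
Best is slot 8, slot 2, and slot 1 with total expected clicks 41.

41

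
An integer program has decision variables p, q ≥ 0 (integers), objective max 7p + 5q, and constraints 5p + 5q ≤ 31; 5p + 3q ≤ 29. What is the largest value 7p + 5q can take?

40

The continuous relaxation peaks at (5.2, 1) with value 41.40; rounding to a feasible lattice point costs some objective.
(p,q)=(5,1): 5·5+5·1=30≤31, 5·5+3·1=28≤29, objective 40.
(p,q)=(4,2): 5·4+5·2=30≤31, 5·4+3·2=26≤29, objective 38.
(p,q)=(5,0): 5·5+5·0=25≤31, 5·5+3·0=25≤29, objective 35.
No feasible integer point exceeds 40.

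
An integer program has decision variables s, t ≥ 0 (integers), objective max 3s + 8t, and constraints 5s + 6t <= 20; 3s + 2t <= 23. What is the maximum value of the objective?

Relaxing integrality, the LP optimum is 26.67 at (s,t) = (0, 3.33), which is not an integer point.
(s,t)=(0,3): 5·0+6·3=18≤20, 3·0+2·3=6≤23, objective 24.
(s,t)=(1,2): 5·1+6·2=17≤20, 3·1+2·2=7≤23, objective 19.
Maximum is 24 at (s,t)=(0,3).

24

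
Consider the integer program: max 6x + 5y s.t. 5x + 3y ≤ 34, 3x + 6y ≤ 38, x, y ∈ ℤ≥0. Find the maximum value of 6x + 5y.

Relaxing integrality, the LP optimum is 46.67 at (x,y) = (4.29, 4.19), which is not an integer point.
(x,y)=(5,3): 5·5+3·3=34≤34, 3·5+6·3=33≤38, objective 45.
(x,y)=(4,4): 5·4+3·4=32≤34, 3·4+6·4=36≤38, objective 44.
Maximum is 45 at (x,y)=(5,3).

45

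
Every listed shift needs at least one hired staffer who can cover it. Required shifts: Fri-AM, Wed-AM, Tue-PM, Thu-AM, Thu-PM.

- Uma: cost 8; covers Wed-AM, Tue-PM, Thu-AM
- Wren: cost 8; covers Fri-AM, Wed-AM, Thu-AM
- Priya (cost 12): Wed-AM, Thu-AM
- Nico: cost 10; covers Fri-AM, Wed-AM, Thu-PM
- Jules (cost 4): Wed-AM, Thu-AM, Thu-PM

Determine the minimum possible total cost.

This is an integer covering problem.
The greedy cost-per-new-shift heuristic would pick Jules, Uma, and Wren for 20, but a cheaper cover exists.
Choose Uma and Nico: together they cover Fri-AM, Wed-AM, Tue-PM, Thu-AM, Thu-PM — every shift.
Total cost: 8 + 10 = 18.
No cover costs less than 18.

18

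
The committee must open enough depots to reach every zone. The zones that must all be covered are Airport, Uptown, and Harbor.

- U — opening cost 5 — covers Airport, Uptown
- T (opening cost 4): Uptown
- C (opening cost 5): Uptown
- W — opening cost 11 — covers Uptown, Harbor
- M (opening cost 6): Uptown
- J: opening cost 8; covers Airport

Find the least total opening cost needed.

Choose U and W: together they cover Airport, Uptown, Harbor — every zone.
Total opening cost: 5 + 11 = 16.
No cover costs less than 16.

16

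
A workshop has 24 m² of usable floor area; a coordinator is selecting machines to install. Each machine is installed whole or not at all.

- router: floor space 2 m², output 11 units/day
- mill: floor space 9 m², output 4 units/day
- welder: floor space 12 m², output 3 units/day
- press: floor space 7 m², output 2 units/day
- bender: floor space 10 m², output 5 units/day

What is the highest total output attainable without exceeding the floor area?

Allowing fractional choices, the relaxed optimum would be about 20.9, but machines are indivisible.
router + mill + bender: floor space 2 + 9 + 10 = 21 ≤ 24, output 11 + 4 + 5 = 20.
router + press + bender: floor space 2 + 7 + 10 = 19 ≤ 24, output 11 + 2 + 5 = 18.
router + welder + bender: floor space 2 + 12 + 10 = 24 ≤ 24, output 11 + 3 + 5 = 19.
Best is router, mill, and bender with total output 20.

20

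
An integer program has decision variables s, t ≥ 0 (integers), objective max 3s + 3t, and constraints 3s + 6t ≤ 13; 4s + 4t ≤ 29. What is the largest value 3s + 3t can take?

12

(s,t)=(4,0): 3·4+6·0=12≤13, 4·4+4·0=16≤29, objective 12.
(s,t)=(3,0): 3·3+6·0=9≤13, 4·3+4·0=12≤29, objective 9.
The best lattice point is (4,0), giving 12.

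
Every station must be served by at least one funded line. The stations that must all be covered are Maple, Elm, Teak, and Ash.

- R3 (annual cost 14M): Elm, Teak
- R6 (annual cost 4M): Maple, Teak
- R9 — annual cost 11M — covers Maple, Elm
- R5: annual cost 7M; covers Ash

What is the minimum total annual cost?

Choose R6, R9, and R5: together they cover Maple, Elm, Teak, Ash — every station.
Total annual cost: 4 + 11 + 7 = 22.

22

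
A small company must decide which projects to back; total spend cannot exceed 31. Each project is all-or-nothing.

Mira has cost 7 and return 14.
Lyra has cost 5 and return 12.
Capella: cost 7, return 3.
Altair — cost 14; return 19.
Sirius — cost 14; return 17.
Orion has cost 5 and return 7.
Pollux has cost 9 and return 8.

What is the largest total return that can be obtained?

This is an integer program with binary decision variables.
Mira + Lyra + Altair + Orion: cost 7 + 5 + 14 + 5 = 31 ≤ 31, return 14 + 12 + 19 + 7 = 52.
Mira + Lyra + Sirius + Orion: cost 7 + 5 + 14 + 5 = 31 ≤ 31, return 14 + 12 + 17 + 7 = 50.
Best is Mira, Lyra, Altair, and Orion with total return 52.

52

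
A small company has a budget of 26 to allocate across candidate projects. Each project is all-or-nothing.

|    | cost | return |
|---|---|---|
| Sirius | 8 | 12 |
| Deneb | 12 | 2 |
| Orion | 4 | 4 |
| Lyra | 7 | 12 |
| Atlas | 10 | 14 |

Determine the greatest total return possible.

Treat it as a binary knapsack problem.
Sirius + Orion + Atlas: cost 8 + 4 + 10 = 22 ≤ 26, return 12 + 4 + 14 = 30.
Sirius + Lyra + Atlas: cost 8 + 7 + 10 = 25 ≤ 26, return 12 + 12 + 14 = 38.
Orion + Lyra + Atlas: cost 4 + 7 + 10 = 21 ≤ 26, return 4 + 12 + 14 = 30.
Best is Sirius, Lyra, and Atlas with total return 38.

38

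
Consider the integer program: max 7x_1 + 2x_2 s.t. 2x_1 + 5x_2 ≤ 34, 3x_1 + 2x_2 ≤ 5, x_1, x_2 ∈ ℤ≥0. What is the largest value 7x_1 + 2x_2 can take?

9

(x_1,x_2)=(1,1) is feasible, giving 9.
(x_1,x_2)=(1,0) is feasible, giving 7.
(x_1,x_2)=(0,2) is feasible, giving 4.
The best lattice point is (1,1), giving 9.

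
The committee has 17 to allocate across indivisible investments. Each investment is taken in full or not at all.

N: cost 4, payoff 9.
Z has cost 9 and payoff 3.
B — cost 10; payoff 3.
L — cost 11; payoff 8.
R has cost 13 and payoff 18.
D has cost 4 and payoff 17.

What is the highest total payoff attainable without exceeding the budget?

35

N + Z + D: cost 4 + 9 + 4 = 17 ≤ 17, payoff 9 + 3 + 17 = 29.
R + D: cost 13 + 4 = 17 ≤ 17, payoff 18 + 17 = 35.
Best is R and D with total payoff 35.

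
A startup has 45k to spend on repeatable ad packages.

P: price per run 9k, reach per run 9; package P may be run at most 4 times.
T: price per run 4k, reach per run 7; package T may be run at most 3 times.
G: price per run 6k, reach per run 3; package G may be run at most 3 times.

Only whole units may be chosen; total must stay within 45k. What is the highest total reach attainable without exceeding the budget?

3×P, 3×T, and 1×G: price 45 ≤ 45, reach 3·9 + 3·7 + 1·3 = 51.
4×P and 2×T: price 44 ≤ 45, reach 4·9 + 2·7 = 50.
Best is 51.

51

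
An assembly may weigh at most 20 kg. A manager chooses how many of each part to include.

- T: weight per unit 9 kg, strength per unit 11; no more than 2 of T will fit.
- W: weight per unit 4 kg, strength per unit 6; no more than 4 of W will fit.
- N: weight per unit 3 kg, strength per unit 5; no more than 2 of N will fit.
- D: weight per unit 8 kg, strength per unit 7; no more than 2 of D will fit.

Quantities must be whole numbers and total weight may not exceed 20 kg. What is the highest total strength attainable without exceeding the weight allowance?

3×W and 2×N: weight 18 ≤ 20, strength 3·6 + 2·5 = 28.
4×W and 1×N: weight 19 ≤ 20, strength 4·6 + 1·5 = 29.
Best is 29.

29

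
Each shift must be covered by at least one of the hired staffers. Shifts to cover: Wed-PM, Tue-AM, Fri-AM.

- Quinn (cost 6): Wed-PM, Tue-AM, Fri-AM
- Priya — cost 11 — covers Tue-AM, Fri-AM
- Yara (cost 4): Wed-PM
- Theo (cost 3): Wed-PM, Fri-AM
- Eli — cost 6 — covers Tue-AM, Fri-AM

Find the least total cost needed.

This is an integer covering problem.
The greedy cost-per-new-shift heuristic would pick Theo and Quinn for 9, but a cheaper cover exists.
Quinn alone covers Wed-PM, Tue-AM, Fri-AM — every shift.
Total cost: 6.
No cover costs less than 6.

6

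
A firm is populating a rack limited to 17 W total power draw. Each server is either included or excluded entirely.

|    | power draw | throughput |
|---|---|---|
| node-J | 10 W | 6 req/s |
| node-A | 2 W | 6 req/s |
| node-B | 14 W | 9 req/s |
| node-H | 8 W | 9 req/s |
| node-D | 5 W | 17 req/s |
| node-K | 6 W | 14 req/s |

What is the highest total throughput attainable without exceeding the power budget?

37

This is an integer program with binary decision variables.
Allowing fractional choices, the relaxed optimum would be about 41.5, but servers are indivisible.
node-D + node-K: power draw 5 + 6 = 11 ≤ 17, throughput 17 + 14 = 31.
node-A + node-D + node-K: power draw 2 + 5 + 6 = 13 ≤ 17, throughput 6 + 17 + 14 = 37.
node-A + node-H + node-D: power draw 2 + 8 + 5 = 15 ≤ 17, throughput 6 + 9 + 17 = 32.
Best is node-A, node-D, and node-K with total throughput 37.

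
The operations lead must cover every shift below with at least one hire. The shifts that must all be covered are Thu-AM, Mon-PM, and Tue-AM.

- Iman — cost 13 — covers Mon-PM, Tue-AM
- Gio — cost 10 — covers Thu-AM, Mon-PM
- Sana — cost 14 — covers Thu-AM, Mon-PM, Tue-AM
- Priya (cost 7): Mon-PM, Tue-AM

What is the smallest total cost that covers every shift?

This is a weighted set-cover instance.
The greedy cost-per-new-shift heuristic would pick Priya and Gio for 17, but a cheaper cover exists.
Sana alone covers Thu-AM, Mon-PM, Tue-AM — every shift.
Total cost: 14.
No cover costs less than 14.

14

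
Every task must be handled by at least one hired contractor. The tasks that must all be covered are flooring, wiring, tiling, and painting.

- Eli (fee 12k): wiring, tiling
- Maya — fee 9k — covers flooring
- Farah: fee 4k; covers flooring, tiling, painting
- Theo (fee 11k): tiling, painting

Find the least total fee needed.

Choose Eli and Farah: together they cover flooring, wiring, tiling, painting — every task.
Total fee: 12 + 4 = 16.
No cover costs less than 16.

16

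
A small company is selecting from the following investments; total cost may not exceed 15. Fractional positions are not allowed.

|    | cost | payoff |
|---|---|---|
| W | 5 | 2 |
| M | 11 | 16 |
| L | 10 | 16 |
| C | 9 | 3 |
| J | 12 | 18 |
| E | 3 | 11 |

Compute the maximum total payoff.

This is a 0-1 knapsack instance.
Take J and E: cost 12 + 3 = 15 ≤ 15, payoff 18 + 11 = 29.
No other feasible combination does better.

29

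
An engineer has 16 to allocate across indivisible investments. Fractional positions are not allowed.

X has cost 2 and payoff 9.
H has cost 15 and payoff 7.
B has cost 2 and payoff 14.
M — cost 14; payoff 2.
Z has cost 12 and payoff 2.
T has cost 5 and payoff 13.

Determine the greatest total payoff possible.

36

Take X, B, and T: cost 2 + 2 + 5 = 9 ≤ 16, payoff 9 + 14 + 13 = 36.
No other feasible combination does better.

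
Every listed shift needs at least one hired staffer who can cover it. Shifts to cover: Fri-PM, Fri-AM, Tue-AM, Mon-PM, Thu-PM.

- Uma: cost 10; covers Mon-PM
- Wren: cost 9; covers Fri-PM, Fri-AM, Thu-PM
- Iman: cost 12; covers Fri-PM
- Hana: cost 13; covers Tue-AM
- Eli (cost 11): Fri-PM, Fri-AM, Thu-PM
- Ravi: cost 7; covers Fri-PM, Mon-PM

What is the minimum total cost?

29

Choose Wren, Hana, and Ravi: together they cover Fri-PM, Fri-AM, Tue-AM, Mon-PM, Thu-PM — every shift.
Total cost: 9 + 13 + 7 = 29.
No cover costs less than 29.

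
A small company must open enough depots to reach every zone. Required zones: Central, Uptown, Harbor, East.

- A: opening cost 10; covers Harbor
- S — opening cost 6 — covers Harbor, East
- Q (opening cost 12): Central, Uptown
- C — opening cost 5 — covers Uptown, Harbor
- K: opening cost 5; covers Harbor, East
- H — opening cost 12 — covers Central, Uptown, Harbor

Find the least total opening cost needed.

This is a weighted set-cover instance.
Choose Q and K: together they cover Central, Uptown, Harbor, East — every zone.
Total opening cost: 12 + 5 = 17.

17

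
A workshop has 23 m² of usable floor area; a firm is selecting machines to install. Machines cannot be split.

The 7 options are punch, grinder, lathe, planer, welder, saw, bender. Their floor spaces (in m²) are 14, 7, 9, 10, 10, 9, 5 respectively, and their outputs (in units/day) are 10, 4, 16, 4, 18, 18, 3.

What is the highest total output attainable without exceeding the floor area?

lathe + saw: floor space 9 + 9 = 18 ≤ 23, output 16 + 18 = 34.
welder + saw: floor space 10 + 9 = 19 ≤ 23, output 18 + 18 = 36.
lathe + saw + bender: floor space 9 + 9 + 5 = 23 ≤ 23, output 16 + 18 + 3 = 37.
Best is lathe, saw, and bender with total output 37.

37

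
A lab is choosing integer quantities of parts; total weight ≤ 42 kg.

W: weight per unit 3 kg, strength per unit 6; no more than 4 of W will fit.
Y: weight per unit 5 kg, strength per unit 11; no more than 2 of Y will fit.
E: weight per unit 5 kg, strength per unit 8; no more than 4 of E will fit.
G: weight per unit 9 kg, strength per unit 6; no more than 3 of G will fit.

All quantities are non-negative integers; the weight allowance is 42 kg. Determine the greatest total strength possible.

78

Y has the best ratio (11/5); taking only Y gives at most 2×11 = 22 (stopped by the supply cap of 2).
Mixing does better — 4×W, 2×Y, and 4×E: weight 42 ≤ 42, strength 4·6 + 2·11 + 4·8 = 78.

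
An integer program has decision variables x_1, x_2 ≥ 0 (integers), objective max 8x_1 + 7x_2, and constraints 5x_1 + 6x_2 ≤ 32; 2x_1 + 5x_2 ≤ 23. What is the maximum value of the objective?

48

Relaxing integrality, the LP optimum is 51.20 at (x_1,x_2) = (6.4, 0), which is not an integer point.
(x_1,x_2)=(6,0): 5·6+6·0=30≤32, 2·6+5·0=12≤23, objective 48.
(x_1,x_2)=(5,1): 5·5+6·1=31≤32, 2·5+5·1=15≤23, objective 47.
No feasible integer point exceeds 48.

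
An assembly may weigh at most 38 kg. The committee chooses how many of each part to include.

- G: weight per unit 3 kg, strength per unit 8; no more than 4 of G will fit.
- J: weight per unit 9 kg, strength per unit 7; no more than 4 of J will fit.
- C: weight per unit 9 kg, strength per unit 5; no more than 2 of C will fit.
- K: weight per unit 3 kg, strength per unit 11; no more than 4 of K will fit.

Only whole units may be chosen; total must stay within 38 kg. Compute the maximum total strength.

Take 4×G, 1×J, and 4×K: weight 33 ≤ 38, strength 4·8 + 1·7 + 4·11 = 83.
K has the best ratio (11/3) and is taken to its limit of 4; remaining capacity is filled optimally with the others.

83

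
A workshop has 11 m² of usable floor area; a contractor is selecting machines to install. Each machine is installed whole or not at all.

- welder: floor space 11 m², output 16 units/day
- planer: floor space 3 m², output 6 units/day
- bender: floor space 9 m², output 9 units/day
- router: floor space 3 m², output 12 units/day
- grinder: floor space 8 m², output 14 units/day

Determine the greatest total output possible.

26

planer + router: floor space 3 + 3 = 6 ≤ 11, output 6 + 12 = 18.
planer + grinder: floor space 3 + 8 = 11 ≤ 11, output 6 + 14 = 20.
router + grinder: floor space 3 + 8 = 11 ≤ 11, output 12 + 14 = 26.
Best is router and grinder with total output 26.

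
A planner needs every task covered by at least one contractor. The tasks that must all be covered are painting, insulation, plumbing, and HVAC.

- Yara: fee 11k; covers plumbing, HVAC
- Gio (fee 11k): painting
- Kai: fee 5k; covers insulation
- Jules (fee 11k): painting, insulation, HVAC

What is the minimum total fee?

22

This is an integer covering problem.
Choose Yara and Jules: together they cover painting, insulation, plumbing, HVAC — every task.
Total fee: 11 + 11 = 22.
No cover costs less than 22.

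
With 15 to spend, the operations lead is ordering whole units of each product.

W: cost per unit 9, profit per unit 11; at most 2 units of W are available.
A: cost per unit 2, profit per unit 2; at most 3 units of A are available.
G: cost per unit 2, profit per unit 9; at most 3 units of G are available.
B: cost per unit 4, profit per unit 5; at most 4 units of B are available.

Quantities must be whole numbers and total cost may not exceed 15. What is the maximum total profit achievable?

38

This is a bounded integer knapsack.
1×W and 3×G: cost 15 ≤ 15, profit 1·11 + 3·9 = 38.
3×G and 2×B: cost 14 ≤ 15, profit 3·9 + 2·5 = 37.
Best is 38.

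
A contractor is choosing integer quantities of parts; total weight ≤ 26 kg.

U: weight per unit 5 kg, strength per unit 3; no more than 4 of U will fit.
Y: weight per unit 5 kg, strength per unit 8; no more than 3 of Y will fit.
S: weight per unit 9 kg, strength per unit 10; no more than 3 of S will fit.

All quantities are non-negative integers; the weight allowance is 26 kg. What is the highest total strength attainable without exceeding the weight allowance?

2×U and 3×Y: weight 25 ≤ 26, strength 2·3 + 3·8 = 30.
3×Y and 1×S: weight 24 ≤ 26, strength 3·8 + 1·10 = 34.
Best is 34.

34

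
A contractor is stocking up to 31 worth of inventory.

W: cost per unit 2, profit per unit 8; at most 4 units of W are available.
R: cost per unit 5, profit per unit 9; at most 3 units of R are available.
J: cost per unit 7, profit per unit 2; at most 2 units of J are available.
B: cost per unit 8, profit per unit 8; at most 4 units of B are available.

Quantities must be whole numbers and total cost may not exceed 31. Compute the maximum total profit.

4×W, 3×R, and 1×J: cost 30 ≤ 31, profit 4·8 + 3·9 + 1·2 = 61.
4×W, 3×R, and 1×B: cost 31 ≤ 31, profit 4·8 + 3·9 + 1·8 = 67.
Best is 67.

67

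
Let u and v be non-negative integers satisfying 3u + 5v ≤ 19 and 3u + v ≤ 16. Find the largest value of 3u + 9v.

The continuous relaxation peaks at (0, 3.8) with value 34.20; rounding to a feasible lattice point costs some objective.
(u,v)=(1,3): 3·1+5·3=18≤19, 3·1+1·3=6≤16, objective 30.
(u,v)=(0,3): 3·0+5·3=15≤19, 3·0+1·3=3≤16, objective 27.
The best lattice point is (1,3), giving 30.

30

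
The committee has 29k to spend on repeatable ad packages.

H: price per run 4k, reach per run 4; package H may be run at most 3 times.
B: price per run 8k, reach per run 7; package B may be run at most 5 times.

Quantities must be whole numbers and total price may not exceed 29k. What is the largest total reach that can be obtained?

H has the best ratio (4/4); taking only H gives at most 3×4 = 12 (stopped by the supply cap of 3).
Mixing does better — 3×H and 2×B: price 28 ≤ 29, reach 3·4 + 2·7 = 26.

26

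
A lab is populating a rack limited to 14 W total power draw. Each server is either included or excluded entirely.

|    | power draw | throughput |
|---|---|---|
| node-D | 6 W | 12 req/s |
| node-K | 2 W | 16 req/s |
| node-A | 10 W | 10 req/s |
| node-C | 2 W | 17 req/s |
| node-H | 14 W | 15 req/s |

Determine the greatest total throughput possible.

45

Allowing fractional choices, the relaxed optimum would be about 49.3, but servers are indivisible.
node-K + node-A + node-C: power draw 2 + 10 + 2 = 14 ≤ 14, throughput 16 + 10 + 17 = 43.
node-D + node-K + node-C: power draw 6 + 2 + 2 = 10 ≤ 14, throughput 12 + 16 + 17 = 45.
Best is node-D, node-K, and node-C with total throughput 45.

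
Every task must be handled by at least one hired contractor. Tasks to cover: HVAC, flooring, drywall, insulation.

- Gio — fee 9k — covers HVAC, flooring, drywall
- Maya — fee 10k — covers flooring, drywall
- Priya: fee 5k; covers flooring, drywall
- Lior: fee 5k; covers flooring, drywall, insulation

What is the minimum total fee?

14

Choose Gio and Lior: together they cover HVAC, flooring, drywall, insulation — every task.
Total fee: 9 + 5 = 14.
No cover costs less than 14.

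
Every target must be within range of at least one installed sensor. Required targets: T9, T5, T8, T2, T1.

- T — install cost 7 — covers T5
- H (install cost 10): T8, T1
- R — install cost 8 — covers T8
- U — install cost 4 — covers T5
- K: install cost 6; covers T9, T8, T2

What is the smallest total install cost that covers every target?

20

Choose H, U, and K: together they cover T9, T5, T8, T2, T1 — every target.
Total install cost: 10 + 4 + 6 = 20.
No cover costs less than 20.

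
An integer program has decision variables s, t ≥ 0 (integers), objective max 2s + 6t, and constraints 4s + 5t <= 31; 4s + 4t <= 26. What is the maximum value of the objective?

(s,t)=(0,6): 4·0+5·6=30≤31, 4·0+4·6=24≤26, objective 36.
(s,t)=(1,5): 4·1+5·5=29≤31, 4·1+4·5=24≤26, objective 32.
(s,t)=(0,5): 4·0+5·5=25≤31, 4·0+4·5=20≤26, objective 30.
The best lattice point is (0,6), giving 36.

36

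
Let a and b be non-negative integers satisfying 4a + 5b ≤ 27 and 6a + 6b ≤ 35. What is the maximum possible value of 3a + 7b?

35

Relaxing integrality, the LP optimum is 37.80 at (a,b) = (0, 5.4), which is not an integer point.
(a,b)=(0,5): 4·0+5·5=25≤27, 6·0+6·5=30≤35, objective 35.
(a,b)=(1,4): 4·1+5·4=24≤27, 6·1+6·4=30≤35, objective 31.
(a,b)=(0,4): 4·0+5·4=20≤27, 6·0+6·4=24≤35, objective 28.
No feasible integer point exceeds 35.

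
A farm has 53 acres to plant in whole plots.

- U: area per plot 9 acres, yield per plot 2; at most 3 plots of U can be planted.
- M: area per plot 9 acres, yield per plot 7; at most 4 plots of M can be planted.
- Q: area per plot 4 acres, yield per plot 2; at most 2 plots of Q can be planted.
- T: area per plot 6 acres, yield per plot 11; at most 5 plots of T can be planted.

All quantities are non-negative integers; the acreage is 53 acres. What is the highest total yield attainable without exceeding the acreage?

71

This is a bounded integer knapsack.
2×M, 1×Q, and 5×T: area 52 ≤ 53, yield 2·7 + 1·2 + 5·11 = 71.
2×M and 5×T: area 48 ≤ 53, yield 2·7 + 5·11 = 69.
Best is 71.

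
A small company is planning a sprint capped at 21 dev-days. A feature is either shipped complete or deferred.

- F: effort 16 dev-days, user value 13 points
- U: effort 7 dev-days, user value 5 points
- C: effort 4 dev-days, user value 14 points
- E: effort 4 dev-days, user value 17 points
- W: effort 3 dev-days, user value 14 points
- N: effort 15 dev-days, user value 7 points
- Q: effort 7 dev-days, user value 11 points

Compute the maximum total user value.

This is a 0-1 knapsack instance.
Allowing fractional choices, the relaxed optimum would be about 58.4, but features are indivisible.
C + E + W + Q: effort 4 + 4 + 3 + 7 = 18 ≤ 21, user value 14 + 17 + 14 + 11 = 56.
U + E + W + Q: effort 7 + 4 + 3 + 7 = 21 ≤ 21, user value 5 + 17 + 14 + 11 = 47.
U + C + E + W: effort 7 + 4 + 4 + 3 = 18 ≤ 21, user value 5 + 14 + 17 + 14 = 50.
Best is C, E, W, and Q with total user value 56.

56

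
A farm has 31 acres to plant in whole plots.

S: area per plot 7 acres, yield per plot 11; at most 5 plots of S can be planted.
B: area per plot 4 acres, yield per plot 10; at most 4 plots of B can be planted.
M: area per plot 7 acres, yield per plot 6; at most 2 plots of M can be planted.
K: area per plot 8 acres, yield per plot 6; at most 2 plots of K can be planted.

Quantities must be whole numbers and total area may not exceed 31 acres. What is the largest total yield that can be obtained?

62

B has the best ratio (10/4); taking only B gives at most 4×10 = 40 (stopped by the supply cap of 4).
Mixing does better — 2×S and 4×B: area 30 ≤ 31, yield 2·11 + 4·10 = 62.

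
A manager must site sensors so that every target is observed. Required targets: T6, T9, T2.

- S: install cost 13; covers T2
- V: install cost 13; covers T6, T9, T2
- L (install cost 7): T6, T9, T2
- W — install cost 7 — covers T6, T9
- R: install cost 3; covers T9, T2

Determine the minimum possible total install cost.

7

The greedy cost-per-new-target heuristic would pick R and L for 10, but a cheaper cover exists.
L alone covers T6, T9, T2 — every target.
Total install cost: 7.
No cover costs less than 7.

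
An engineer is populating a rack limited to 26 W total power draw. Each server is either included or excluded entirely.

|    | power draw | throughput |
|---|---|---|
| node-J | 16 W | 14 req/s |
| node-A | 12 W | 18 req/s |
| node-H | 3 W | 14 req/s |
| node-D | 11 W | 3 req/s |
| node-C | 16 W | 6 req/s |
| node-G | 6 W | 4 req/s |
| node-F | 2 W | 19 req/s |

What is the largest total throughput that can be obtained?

55

This is an integer program with binary decision variables.
Allowing fractional choices, the relaxed optimum would be about 58.9, but servers are indivisible.
node-J + node-H + node-F: power draw 16 + 3 + 2 = 21 ≤ 26, throughput 14 + 14 + 19 = 47.
node-A + node-H + node-F: power draw 12 + 3 + 2 = 17 ≤ 26, throughput 18 + 14 + 19 = 51.
node-A + node-H + node-G + node-F: power draw 12 + 3 + 6 + 2 = 23 ≤ 26, throughput 18 + 14 + 4 + 19 = 55.
Best is node-A, node-H, node-G, and node-F with total throughput 55.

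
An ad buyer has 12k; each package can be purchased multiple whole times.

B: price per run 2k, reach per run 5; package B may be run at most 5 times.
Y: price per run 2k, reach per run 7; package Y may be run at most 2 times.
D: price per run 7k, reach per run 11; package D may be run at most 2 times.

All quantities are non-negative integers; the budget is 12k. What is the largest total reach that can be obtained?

Y has the best ratio (7/2); taking only Y gives at most 2×7 = 14 (stopped by the supply cap of 2).
Mixing does better — 4×B and 2×Y: price 12 ≤ 12, reach 4·5 + 2·7 = 34.

34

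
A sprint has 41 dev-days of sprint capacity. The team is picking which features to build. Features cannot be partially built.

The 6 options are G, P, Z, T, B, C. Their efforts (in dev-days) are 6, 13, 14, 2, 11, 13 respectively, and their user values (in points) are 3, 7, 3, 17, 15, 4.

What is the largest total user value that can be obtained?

Allowing fractional choices, the relaxed optimum would be about 44.8, but features are indivisible.
G + P + T + B: effort 6 + 13 + 2 + 11 = 32 ≤ 41, user value 3 + 7 + 17 + 15 = 42.
P + T + B + C: effort 13 + 2 + 11 + 13 = 39 ≤ 41, user value 7 + 17 + 15 + 4 = 43.
P + Z + T + B: effort 13 + 14 + 2 + 11 = 40 ≤ 41, user value 7 + 3 + 17 + 15 = 42.
Best is P, T, B, and C with total user value 43.

43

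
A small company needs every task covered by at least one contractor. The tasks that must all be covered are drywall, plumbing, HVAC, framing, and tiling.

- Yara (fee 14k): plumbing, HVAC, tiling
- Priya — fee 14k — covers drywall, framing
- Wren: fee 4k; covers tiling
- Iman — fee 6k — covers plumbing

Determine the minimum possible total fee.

This is a weighted set-cover instance.
The greedy cost-per-new-task heuristic would pick Wren, Iman, Priya, and Yara for 38, but a cheaper cover exists.
Choose Yara and Priya: together they cover drywall, plumbing, HVAC, framing, tiling — every task.
Total fee: 14 + 14 = 28.
No cover costs less than 28.

28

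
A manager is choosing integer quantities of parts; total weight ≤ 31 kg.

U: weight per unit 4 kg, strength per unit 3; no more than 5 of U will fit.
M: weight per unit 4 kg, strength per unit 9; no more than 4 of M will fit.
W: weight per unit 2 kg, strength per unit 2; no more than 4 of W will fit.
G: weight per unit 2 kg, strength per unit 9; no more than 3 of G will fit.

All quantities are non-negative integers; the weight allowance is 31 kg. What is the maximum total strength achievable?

71

This is a bounded integer knapsack.
Take 4×M, 4×W, and 3×G: weight 30 ≤ 31, strength 4·9 + 4·2 + 3·9 = 71.
G has the best ratio (9/2) and is taken to its limit of 3; remaining capacity is filled optimally with the others.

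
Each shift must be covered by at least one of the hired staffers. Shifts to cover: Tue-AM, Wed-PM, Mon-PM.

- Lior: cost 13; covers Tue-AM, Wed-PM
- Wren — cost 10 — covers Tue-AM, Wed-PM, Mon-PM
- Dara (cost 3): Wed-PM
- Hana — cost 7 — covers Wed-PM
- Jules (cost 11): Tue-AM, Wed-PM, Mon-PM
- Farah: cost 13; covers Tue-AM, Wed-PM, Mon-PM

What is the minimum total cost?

The greedy cost-per-new-shift heuristic would pick Dara and Wren for 13, but a cheaper cover exists.
Wren alone covers Tue-AM, Wed-PM, Mon-PM — every shift.
Total cost: 10.
No cover costs less than 10.

10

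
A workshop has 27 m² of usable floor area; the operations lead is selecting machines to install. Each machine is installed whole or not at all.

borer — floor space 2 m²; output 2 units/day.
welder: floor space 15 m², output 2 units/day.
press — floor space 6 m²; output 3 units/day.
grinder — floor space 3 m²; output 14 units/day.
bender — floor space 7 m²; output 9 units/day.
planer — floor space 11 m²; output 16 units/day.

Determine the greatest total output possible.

42

Allowing fractional choices, the relaxed optimum would be about 43.0, but machines are indivisible.
borer + grinder + bender + planer: floor space 2 + 3 + 7 + 11 = 23 ≤ 27, output 2 + 14 + 9 + 16 = 41.
press + grinder + bender + planer: floor space 6 + 3 + 7 + 11 = 27 ≤ 27, output 3 + 14 + 9 + 16 = 42.
Best is press, grinder, bender, and planer with total output 42.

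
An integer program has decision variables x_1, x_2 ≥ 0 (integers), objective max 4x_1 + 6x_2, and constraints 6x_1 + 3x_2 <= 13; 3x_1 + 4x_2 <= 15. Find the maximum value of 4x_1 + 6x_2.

(x_1,x_2)=(0,3) is feasible, giving 18.
(x_1,x_2)=(1,2) is feasible, giving 16.
(x_1,x_2)=(0,2) is feasible, giving 12.
Maximum is 18 at (x_1,x_2)=(0,3).

18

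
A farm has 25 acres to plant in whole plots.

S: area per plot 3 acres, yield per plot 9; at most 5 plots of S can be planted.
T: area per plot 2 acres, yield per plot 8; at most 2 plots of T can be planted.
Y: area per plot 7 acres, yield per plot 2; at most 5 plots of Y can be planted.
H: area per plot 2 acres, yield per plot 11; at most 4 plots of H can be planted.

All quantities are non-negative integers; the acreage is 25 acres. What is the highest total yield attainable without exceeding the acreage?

97

This is a bounded integer knapsack.
H has the best ratio (11/2); taking only H gives at most 4×11 = 44 (stopped by the supply cap of 4).
Mixing does better — 5×S, 1×T, and 4×H: area 25 ≤ 25, yield 5·9 + 1·8 + 4·11 = 97.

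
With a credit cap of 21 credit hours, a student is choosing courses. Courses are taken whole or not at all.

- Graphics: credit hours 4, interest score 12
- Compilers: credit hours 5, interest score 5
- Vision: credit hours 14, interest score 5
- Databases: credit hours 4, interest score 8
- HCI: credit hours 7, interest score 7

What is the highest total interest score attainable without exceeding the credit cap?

Take Graphics, Compilers, Databases, and HCI: credit hours 4 + 5 + 4 + 7 = 20 ≤ 21, interest score 12 + 5 + 8 + 7 = 32.
No other feasible combination does better.

32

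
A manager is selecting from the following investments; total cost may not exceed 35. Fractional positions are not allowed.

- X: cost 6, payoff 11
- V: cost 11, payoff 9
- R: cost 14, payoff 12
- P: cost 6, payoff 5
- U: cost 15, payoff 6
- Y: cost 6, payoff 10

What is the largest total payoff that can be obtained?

Allowing fractional choices, the relaxed optimum would be about 40.5, but investments are indivisible.
X + R + P + Y: cost 6 + 14 + 6 + 6 = 32 ≤ 35, payoff 11 + 12 + 5 + 10 = 38.
X + V + P + Y: cost 6 + 11 + 6 + 6 = 29 ≤ 35, payoff 11 + 9 + 5 + 10 = 35.
Best is X, R, P, and Y with total payoff 38.

38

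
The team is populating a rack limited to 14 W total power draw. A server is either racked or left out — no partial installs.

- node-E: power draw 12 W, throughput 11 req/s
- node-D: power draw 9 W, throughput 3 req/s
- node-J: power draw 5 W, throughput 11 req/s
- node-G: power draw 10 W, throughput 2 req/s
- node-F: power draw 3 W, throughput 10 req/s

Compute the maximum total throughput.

21

Allowing fractional choices, the relaxed optimum would be about 26.5, but servers are indivisible.
node-D + node-J: power draw 9 + 5 = 14 ≤ 14, throughput 3 + 11 = 14.
node-D + node-F: power draw 9 + 3 = 12 ≤ 14, throughput 3 + 10 = 13.
node-J + node-F: power draw 5 + 3 = 8 ≤ 14, throughput 11 + 10 = 21.
Best is node-J and node-F with total throughput 21.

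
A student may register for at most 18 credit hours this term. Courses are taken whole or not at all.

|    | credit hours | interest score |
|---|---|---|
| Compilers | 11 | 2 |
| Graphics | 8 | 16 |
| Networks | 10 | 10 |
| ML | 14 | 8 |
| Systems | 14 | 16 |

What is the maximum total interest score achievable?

26

Graphics: credit hours 8 ≤ 18, interest score 16.
Systems: credit hours 14 ≤ 18, interest score 16.
Graphics + Networks: credit hours 8 + 10 = 18 ≤ 18, interest score 16 + 10 = 26.
Best is Graphics and Networks with total interest score 26.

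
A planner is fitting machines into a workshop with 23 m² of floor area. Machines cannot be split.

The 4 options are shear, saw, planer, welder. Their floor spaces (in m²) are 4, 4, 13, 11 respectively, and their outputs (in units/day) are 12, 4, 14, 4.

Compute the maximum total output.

This is an integer program with binary decision variables.
Take shear, saw, and planer: floor space 4 + 4 + 13 = 21 ≤ 23, output 12 + 4 + 14 = 30.
No other feasible combination does better.

30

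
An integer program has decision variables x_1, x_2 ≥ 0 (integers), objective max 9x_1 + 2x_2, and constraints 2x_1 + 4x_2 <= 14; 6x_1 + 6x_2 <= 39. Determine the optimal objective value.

The continuous relaxation peaks at (6.5, 0) with value 58.50; rounding to a feasible lattice point costs some objective.
(x_1,x_2)=(6,0): 2·6+4·0=12≤14, 6·6+6·0=36≤39, objective 54.
(x_1,x_2)=(5,1): 2·5+4·1=14≤14, 6·5+6·1=36≤39, objective 47.
The best lattice point is (6,0), giving 54.

54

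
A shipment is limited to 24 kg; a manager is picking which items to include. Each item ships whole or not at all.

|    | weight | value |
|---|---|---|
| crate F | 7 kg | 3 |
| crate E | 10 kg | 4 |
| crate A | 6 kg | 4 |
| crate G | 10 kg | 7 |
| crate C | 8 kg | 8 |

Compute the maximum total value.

19

Take crate A, crate G, and crate C: weight 6 + 10 + 8 = 24 ≤ 24, value 4 + 7 + 8 = 19.
No other feasible combination does better.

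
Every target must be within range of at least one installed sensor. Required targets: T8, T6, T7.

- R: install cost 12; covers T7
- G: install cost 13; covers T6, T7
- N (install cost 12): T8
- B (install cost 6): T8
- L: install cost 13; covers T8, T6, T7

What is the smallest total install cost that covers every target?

13

L alone covers T8, T6, T7 — every target.
Total install cost: 13.
No cover costs less than 13.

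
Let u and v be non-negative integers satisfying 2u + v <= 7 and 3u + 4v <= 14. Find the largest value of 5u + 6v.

(u,v)=(2,2): 2·2+1·2=6≤7, 3·2+4·2=14≤14, objective 22.
(u,v)=(3,1): 2·3+1·1=7≤7, 3·3+4·1=13≤14, objective 21.
(u,v)=(1,2): 2·1+1·2=4≤7, 3·1+4·2=11≤14, objective 17.
The best lattice point is (2,2), giving 22.

22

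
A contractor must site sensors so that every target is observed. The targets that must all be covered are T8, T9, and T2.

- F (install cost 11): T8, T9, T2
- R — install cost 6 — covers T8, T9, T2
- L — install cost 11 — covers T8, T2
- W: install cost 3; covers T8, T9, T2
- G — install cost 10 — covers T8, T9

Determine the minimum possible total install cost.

3

W alone covers T8, T9, T2 — every target.
Total install cost: 3.
No cover costs less than 3.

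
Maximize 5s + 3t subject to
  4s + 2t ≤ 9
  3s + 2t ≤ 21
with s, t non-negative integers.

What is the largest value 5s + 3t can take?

The continuous relaxation peaks at (0, 4.5) with value 13.50; rounding to a feasible lattice point costs some objective.
(s,t)=(0,4): 4·0+2·4=8≤9, 3·0+2·4=8≤21, objective 12.
(s,t)=(0,3): 4·0+2·3=6≤9, 3·0+2·3=6≤21, objective 9.
The best lattice point is (0,4), giving 12.

12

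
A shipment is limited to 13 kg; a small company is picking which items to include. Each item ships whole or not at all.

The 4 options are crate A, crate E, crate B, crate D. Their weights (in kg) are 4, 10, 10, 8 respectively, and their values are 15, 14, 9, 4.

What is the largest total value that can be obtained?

Treat it as a binary knapsack problem.
crate E: weight 10 ≤ 13, value 14.
crate A + crate D: weight 4 + 8 = 12 ≤ 13, value 15 + 4 = 19.
crate A: weight 4 ≤ 13, value 15.
Best is crate A and crate D with total value 19.

19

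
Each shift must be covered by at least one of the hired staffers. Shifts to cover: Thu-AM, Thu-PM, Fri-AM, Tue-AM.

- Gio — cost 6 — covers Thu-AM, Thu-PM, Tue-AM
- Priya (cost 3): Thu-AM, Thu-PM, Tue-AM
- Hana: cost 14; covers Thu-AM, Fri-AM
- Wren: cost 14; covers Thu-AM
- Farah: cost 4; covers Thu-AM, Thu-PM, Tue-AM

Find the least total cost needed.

Choose Priya and Hana: together they cover Thu-AM, Thu-PM, Fri-AM, Tue-AM — every shift.
Total cost: 3 + 14 = 17.
No cover costs less than 17.

17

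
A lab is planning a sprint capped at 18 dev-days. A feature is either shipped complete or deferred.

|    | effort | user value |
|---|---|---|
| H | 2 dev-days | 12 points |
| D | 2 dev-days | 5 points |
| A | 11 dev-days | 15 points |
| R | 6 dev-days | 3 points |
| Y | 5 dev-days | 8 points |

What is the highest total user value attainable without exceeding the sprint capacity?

Allowing fractional choices, the relaxed optimum would be about 37.3, but features are indivisible.
H + A + Y: effort 2 + 11 + 5 = 18 ≤ 18, user value 12 + 15 + 8 = 35.
H + D + R + Y: effort 2 + 2 + 6 + 5 = 15 ≤ 18, user value 12 + 5 + 3 + 8 = 28.
H + D + A: effort 2 + 2 + 11 = 15 ≤ 18, user value 12 + 5 + 15 = 32.
Best is H, A, and Y with total user value 35.

35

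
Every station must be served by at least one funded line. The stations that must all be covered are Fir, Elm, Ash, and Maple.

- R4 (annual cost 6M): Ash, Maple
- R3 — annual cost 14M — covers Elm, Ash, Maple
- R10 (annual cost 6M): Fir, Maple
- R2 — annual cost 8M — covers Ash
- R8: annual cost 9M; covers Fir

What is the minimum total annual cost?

20

The greedy cost-per-new-station heuristic would pick R4, R10, and R3 for 26, but a cheaper cover exists.
Choose R3 and R10: together they cover Fir, Elm, Ash, Maple — every station.
Total annual cost: 14 + 6 = 20.
No cover costs less than 20.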